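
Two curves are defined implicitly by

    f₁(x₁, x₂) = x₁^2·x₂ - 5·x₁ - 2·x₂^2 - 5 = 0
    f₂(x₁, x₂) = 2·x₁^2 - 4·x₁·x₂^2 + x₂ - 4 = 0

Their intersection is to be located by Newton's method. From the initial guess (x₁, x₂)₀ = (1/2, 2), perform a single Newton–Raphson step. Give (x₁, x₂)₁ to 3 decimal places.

At (1/2, 2): F = (-15.000, -9.500).
Jacobian J = [[2·x₁·x₂ - 5, x₁^2 - 4·x₂], [4·x₁ - 4·x₂^2, -8·x₁·x₂ + 1]].
At the point, J = [[-3.000, -7.750], [-14.000, -7.000]] (det J = -87.500).
Solving J·Δ = −F gives Δ = (0.359, -2.074).
Then the next iterate is (x₁, x₂)₁ = (0.859, -0.074).

(0.859, -0.074)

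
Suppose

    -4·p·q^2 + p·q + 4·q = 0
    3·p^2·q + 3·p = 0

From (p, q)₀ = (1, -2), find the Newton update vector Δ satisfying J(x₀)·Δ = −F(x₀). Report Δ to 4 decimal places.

(0.1111, 1.3333)

At (1, -2): F = (-26.0000, -3.0000).
Jacobian J = [[-4·q^2 + q, -8·p·q + p + 4], [6·p·q + 3, 3·p^2]].
At the point, J = [[-18.0000, 21.0000], [-9.0000, 3.0000]] (det J = 135.0000).
Solving J·Δ = −F gives Δ = (0.1111, 1.3333).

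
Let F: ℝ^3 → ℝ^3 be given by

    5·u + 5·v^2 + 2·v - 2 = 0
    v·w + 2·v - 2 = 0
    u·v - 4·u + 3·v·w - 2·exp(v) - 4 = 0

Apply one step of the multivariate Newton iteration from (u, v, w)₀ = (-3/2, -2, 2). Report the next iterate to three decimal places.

(0.942, -0.961, -0.921)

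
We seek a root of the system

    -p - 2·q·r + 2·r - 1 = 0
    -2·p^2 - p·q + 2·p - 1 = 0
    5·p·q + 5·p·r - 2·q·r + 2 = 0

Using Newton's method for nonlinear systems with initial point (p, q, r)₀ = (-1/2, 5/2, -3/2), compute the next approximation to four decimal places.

(0.2193, 2.8421, -0.0643)

At (-1/2, 5/2, -3/2): F = (4.0000, -1.2500, 7.0000).
Jacobian J = [[-1, -2·r, -2·q + 2], [-4·p - q + 2, -p, 0], [5·q + 5·r, 5·p - 2·r, 5·p - 2·q]].
At the point, J = [[-1.0000, 3.0000, -3.0000], [1.5000, 0.5000, 0.0000], [5.0000, 0.5000, -7.5000]] (det J = 42.7500).
Solving J·Δ = −F gives Δ = (0.7193, 0.3421, 1.4357).
Then the next iterate is (p, q, r)₁ = (0.2193, 2.8421, -0.0643).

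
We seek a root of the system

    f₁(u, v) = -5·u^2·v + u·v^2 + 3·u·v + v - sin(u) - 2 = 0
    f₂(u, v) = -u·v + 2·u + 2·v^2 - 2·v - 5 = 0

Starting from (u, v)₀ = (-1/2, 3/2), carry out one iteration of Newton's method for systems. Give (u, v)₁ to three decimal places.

(0.081, 2.269)

At (-1/2, 3/2): F = (-5.27057, -3.750).
Jacobian J = [[-10·u·v + v^2 + 3·v - cos(u), -5·u^2 + 2·u·v + 3·u + 1], [-v + 2, -u + 4·v - 2]].
At the point, J = [[13.37242, -3.250], [0.500, 4.500]] (det J = 61.80088).
Solving J·Δ = −F gives Δ = (0.581, 0.769).
Then the next iterate is (u, v)₁ = (0.081, 2.269).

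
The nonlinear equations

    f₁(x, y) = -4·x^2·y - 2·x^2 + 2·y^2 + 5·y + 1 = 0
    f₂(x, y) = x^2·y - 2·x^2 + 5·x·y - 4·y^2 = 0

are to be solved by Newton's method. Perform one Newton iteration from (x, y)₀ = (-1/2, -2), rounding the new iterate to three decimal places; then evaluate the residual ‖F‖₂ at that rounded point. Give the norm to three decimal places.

3.585

At (-1/2, -2): F = (0.500, -12.000).
Jacobian J = [[-8·x·y - 4·x, -4·x^2 + 4·y + 5], [2·x·y - 4·x + 5·y, x^2 + 5·x - 8·y]].
At the point, J = [[-6.000, -4.000], [-6.000, 13.750]] (det J = -106.500).
Solving J·Δ = −F gives Δ = (-0.386, 0.704).
Then the next iterate is (x, y)₁ = (-0.886, -1.296).
Re-evaluating at (-0.886, -1.296): F = (0.37866, -3.56453), so ‖F‖₂ = 3.585.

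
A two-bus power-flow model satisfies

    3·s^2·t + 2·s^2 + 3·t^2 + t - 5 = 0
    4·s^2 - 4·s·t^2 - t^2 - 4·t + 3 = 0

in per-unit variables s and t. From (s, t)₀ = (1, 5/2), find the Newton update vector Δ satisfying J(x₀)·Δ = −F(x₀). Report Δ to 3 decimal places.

(-0.421, -0.934)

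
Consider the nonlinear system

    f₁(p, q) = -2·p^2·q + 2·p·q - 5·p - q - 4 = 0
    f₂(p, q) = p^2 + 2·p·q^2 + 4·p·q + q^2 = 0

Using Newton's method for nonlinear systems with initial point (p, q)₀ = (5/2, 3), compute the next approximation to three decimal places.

(1.376, 1.893)

At (5/2, 3): F = (-42.000, 90.250).
Jacobian J = [[-4·p·q + 2·q - 5, -2·p^2 + 2·p - 1], [2·p + 2·q^2 + 4·q, 4·p·q + 4·p + 2·q]].
At the point, J = [[-29.000, -8.500], [35.000, 46.000]] (det J = -1036.500).
Solving J·Δ = −F gives Δ = (-1.124, -1.107).
Then the next iterate is (p, q)₁ = (1.376, 1.893).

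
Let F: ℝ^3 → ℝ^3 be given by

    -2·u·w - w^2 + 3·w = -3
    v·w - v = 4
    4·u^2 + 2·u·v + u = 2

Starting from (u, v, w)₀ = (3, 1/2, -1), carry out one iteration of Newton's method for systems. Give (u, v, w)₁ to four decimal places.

(1.8793, -1.3103, 1.7586)

At (3, 1/2, -1): F = (5.0000, -5.0000, 40.0000).
Jacobian J = [[-2·w, 0, -2·u - 2·w + 3], [0, w - 1, v], [8·u + 2·v + 1, 2·u, 0]].
At the point, J = [[2.0000, 0.0000, -1.0000], [0.0000, -2.0000, 0.5000], [26.0000, 6.0000, 0.0000]] (det J = -58.0000).
Solving J·Δ = −F gives Δ = (-1.1207, -1.8103, 2.7586).
Then the next iterate is (u, v, w)₁ = (1.8793, -1.3103, 1.7586).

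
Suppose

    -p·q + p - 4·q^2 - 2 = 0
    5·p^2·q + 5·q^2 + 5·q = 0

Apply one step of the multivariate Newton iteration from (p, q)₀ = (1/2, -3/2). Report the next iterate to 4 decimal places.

(-0.4903, -0.4369)

At (1/2, -3/2): F = (-9.7500, 1.8750).
Jacobian J = [[-q + 1, -p - 8·q], [10·p·q, 5·p^2 + 10·q + 5]].
At the point, J = [[2.5000, 11.5000], [-7.5000, -8.7500]] (det J = 64.3750).
Solving J·Δ = −F gives Δ = (-0.9903, 1.0631).
Then the next iterate is (p, q)₁ = (-0.4903, -0.4369).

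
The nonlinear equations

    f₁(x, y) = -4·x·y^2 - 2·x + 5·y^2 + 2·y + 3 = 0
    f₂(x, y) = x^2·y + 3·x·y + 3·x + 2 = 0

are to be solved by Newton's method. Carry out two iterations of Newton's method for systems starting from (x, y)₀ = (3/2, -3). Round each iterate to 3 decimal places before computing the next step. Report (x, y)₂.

(0.691, -1.186)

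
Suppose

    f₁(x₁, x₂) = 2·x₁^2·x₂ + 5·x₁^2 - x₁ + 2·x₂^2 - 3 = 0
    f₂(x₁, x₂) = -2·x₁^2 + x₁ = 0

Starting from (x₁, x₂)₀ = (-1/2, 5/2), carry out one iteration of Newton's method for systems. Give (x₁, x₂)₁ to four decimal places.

At (-1/2, 5/2): F = (12.5000, -1.0000).
Jacobian J = [[4·x₁·x₂ + 10·x₁ - 1, 2·x₁^2 + 4·x₂], [-4·x₁ + 1, 0]].
At the point, J = [[-11.0000, 10.5000], [3.0000, 0.0000]] (det J = -31.5000).
Solving J·Δ = −F gives Δ = (0.3333, -0.8413).
Then the next iterate is (x₁, x₂)₁ = (-0.1667, 1.6587).

(-0.1667, 1.6587)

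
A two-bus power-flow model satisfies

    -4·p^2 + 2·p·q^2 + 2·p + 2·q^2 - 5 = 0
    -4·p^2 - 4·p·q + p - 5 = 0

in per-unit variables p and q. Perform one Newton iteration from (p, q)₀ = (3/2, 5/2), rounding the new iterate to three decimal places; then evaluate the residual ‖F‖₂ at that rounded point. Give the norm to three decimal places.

At (3/2, 5/2): F = (20.250, -27.500).
Jacobian J = [[-8·p + 2·q^2 + 2, 4·p·q + 4·q], [-8·p - 4·q + 1, -4·p]].
At the point, J = [[2.500, 25.000], [-21.000, -6.000]] (det J = 510.000).
Solving J·Δ = −F gives Δ = (-1.110, -0.699).
Then the next iterate is (p, q)₁ = (0.390, 1.801).
Re-evaluating at (0.390, 1.801): F = (4.18881, -8.02796), so ‖F‖₂ = 9.055.

9.055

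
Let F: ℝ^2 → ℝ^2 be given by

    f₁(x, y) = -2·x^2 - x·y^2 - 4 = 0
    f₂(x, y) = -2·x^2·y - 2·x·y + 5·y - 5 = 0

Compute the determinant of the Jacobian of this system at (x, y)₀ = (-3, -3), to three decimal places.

-561.000

J = [[-4·x - y^2, -2·x·y], [-4·x·y - 2·y, -2·x^2 - 2·x + 5]].
At the point, J = [[3.000, -18.000], [-30.000, -7.000]].
det J = -561.000.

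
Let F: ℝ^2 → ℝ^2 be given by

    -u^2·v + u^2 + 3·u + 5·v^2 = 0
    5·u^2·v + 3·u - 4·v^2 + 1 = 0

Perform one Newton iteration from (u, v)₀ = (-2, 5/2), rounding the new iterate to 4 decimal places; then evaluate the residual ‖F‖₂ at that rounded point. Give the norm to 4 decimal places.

7.0934

At (-2, 5/2): F = (19.2500, 20.0000).
Jacobian J = [[-2·u·v + 2·u + 3, -u^2 + 10·v], [10·u·v + 3, 5·u^2 - 8·v]].
At the point, J = [[9.0000, 21.0000], [-47.0000, 0.0000]] (det J = 987.0000).
Solving J·Δ = −F gives Δ = (0.4255, -1.0990).
Then the next iterate is (u, v)₁ = (-1.5745, 1.4010).
Re-evaluating at (-1.5745, 1.4010): F = (4.096406, 5.791043), so ‖F‖₂ = 7.0934.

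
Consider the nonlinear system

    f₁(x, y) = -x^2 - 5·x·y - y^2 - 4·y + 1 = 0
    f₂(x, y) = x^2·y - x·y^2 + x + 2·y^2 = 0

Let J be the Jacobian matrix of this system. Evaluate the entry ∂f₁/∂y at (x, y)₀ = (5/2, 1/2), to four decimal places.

∂f₁/∂y = -5·x - 2·y - 4.
At (5/2, 1/2) this is -17.5000.

-17.5000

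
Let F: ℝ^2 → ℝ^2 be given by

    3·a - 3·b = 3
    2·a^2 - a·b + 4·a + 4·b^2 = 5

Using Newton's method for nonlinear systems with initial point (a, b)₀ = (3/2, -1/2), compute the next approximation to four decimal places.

(1.1500, 0.1500)

At (3/2, -1/2): F = (3.0000, 7.2500).
Jacobian J = [[3, -3], [4·a - b + 4, -a + 8·b]].
At the point, J = [[3.0000, -3.0000], [10.5000, -5.5000]] (det J = 15.0000).
Solving J·Δ = −F gives Δ = (-0.3500, 0.6500).
Then the next iterate is (a, b)₁ = (1.1500, 0.1500).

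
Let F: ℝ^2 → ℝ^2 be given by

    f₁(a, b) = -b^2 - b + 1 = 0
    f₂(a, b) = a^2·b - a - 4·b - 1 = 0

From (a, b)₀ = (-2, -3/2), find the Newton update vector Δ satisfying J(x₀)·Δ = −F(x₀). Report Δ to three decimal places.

At (-2, -3/2): F = (0.250, 1.000).
Jacobian J = [[0, -2·b - 1], [2·a·b - 1, a^2 - 4]].
At the point, J = [[0.000, 2.000], [5.000, 0.000]] (det J = -10.000).
Solving J·Δ = −F gives Δ = (-0.200, -0.125).

(-0.200, -0.125)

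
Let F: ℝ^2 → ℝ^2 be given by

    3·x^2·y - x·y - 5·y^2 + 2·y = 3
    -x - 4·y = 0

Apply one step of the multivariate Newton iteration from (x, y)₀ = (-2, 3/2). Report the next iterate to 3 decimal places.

At (-2, 3/2): F = (9.750, -4.000).
Jacobian J = [[6·x·y - y, 3·x^2 - x - 10·y + 2], [-1, -4]].
At the point, J = [[-19.500, 1.000], [-1.000, -4.000]] (det J = 79.000).
Solving J·Δ = −F gives Δ = (0.443, -1.111).
Then the next iterate is (x, y)₁ = (-1.557, 0.389).

(-1.557, 0.389)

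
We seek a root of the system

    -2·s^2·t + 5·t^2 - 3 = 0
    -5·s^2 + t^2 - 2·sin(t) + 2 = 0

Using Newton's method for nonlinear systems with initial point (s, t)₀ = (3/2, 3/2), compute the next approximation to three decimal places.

At (3/2, 3/2): F = (1.500, -8.99499).
Jacobian J = [[-4·s·t, -2·s^2 + 10·t], [-10·s, 2·t - 2·cos(t)]].
At the point, J = [[-9.000, 10.500], [-15.000, 2.85853]] (det J = 131.77327).
Solving J·Δ = −F gives Δ = (-0.749, -0.785).
Then the next iterate is (s, t)₁ = (0.751, 0.715).

(0.751, 0.715)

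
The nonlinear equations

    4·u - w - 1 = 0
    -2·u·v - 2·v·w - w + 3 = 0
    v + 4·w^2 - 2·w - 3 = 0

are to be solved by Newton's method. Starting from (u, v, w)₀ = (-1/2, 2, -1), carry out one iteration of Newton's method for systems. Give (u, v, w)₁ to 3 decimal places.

(0.073, -0.083, -0.708)

At (-1/2, 2, -1): F = (-2.000, 10.000, 5.000).
Jacobian J = [[4, 0, -1], [-2·v, -2·u - 2·w, -2·v - 1], [0, 1, 8·w - 2]].
At the point, J = [[4.000, 0.000, -1.000], [-4.000, 3.000, -5.000], [0.000, 1.000, -10.000]] (det J = -96.000).
Solving J·Δ = −F gives Δ = (0.573, -2.083, 0.292).
Then the next iterate is (u, v, w)₁ = (0.073, -0.083, -0.708).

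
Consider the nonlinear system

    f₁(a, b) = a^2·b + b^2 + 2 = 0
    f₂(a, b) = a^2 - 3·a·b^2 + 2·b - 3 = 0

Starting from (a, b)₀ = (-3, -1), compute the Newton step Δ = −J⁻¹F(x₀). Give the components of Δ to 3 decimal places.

(0.152, 0.727)

At (-3, -1): F = (-6.000, 13.000).
Jacobian J = [[2·a·b, a^2 + 2·b], [2·a - 3·b^2, -6·a·b + 2]].
At the point, J = [[6.000, 7.000], [-9.000, -16.000]] (det J = -33.000).
Solving J·Δ = −F gives Δ = (0.152, 0.727).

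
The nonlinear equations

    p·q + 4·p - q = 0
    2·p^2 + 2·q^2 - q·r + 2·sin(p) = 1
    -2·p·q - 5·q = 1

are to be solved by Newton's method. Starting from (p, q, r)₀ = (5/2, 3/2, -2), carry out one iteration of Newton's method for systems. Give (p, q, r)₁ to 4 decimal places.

(0.5495, 0.4851, -4.8677)

At (5/2, 3/2, -2): F = (12.2500, 20.196944, -16.0000).
Jacobian J = [[q + 4, p - 1, 0], [4·p + 2·cos(p), 4·q - r, -q], [-2·q, -2·p - 5, 0]].
At the point, J = [[5.5000, 1.5000, 0.0000], [8.397713, 8.0000, -1.5000], [-3.0000, -10.0000, 0.0000]] (det J = -75.7500).
Solving J·Δ = −F gives Δ = (-1.9505, -1.0149, -2.8677).
Then the next iterate is (p, q, r)₁ = (0.5495, 0.4851, -4.8677).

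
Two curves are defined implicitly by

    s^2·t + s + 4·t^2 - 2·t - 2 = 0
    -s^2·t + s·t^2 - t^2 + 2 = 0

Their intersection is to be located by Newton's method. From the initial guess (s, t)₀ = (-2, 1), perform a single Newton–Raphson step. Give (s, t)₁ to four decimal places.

(-0.5000, 1.2500)

At (-2, 1): F = (2.0000, -5.0000).
Jacobian J = [[2·s·t + 1, s^2 + 8·t - 2], [-2·s·t + t^2, -s^2 + 2·s·t - 2·t]].
At the point, J = [[-3.0000, 10.0000], [5.0000, -10.0000]] (det J = -20.0000).
Solving J·Δ = −F gives Δ = (1.5000, 0.2500).
Then the next iterate is (s, t)₁ = (-0.5000, 1.2500).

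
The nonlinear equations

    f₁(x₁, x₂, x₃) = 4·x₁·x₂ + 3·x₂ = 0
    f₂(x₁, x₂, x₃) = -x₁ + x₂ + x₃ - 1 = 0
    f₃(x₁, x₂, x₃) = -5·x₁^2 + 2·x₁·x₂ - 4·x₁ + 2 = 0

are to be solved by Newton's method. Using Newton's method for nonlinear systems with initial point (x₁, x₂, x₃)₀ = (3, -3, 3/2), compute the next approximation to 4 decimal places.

At (3, -3, 3/2): F = (-45.0000, -5.5000, -73.0000).
Jacobian J = [[4·x₂, 4·x₁ + 3, 0], [-1, 1, 1], [-10·x₁ + 2·x₂ - 4, 2·x₁, 0]].
At the point, J = [[-12.0000, 15.0000, 0.0000], [-1.0000, 1.0000, 1.0000], [-40.0000, 6.0000, 0.0000]] (det J = -528.0000).
Solving J·Δ = −F gives Δ = (-1.5625, 1.7500, 2.1875).
Then the next iterate is (x₁, x₂, x₃)₁ = (1.4375, -1.2500, 3.6875).

(1.4375, -1.2500, 3.6875)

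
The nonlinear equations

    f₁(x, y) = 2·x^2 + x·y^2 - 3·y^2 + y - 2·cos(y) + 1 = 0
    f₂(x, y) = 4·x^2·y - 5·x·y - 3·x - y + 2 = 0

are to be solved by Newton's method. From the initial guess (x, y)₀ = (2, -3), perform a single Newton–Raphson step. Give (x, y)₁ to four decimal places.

(1.6251, -1.8994)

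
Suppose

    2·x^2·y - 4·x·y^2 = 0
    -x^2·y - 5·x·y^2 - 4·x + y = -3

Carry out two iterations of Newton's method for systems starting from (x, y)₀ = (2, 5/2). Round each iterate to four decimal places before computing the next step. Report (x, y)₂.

At (2, 5/2): F = (-30.0000, -75.0000).
Jacobian J = [[4·x·y - 4·y^2, 2·x^2 - 8·x·y], [-2·x·y - 5·y^2 - 4, -x^2 - 10·x·y + 1]].
At the point, J = [[-5.0000, -32.0000], [-45.2500, -53.0000]] (det J = -1183.0000).
Solving J·Δ = −F gives Δ = (-0.6847, -0.8305).
Then the next iterate is (x, y)₁ = (1.3153, 1.6695).
Round to (1.3153, 1.6695) and repeat: F = (-8.887659, -21.810178), J = [[-2.365348, -14.107119], [-22.327938, -22.688948]].
Δ = (-0.4057, -0.5620), so (x, y)₂ = (0.9096, 1.1075).

(0.9096, 1.1075)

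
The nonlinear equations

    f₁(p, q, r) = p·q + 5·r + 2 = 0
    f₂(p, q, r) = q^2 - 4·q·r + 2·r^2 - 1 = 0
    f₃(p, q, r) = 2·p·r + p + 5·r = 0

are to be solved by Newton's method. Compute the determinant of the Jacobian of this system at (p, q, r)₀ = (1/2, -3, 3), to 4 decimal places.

J = [[q, p, 5], [0, 2·q - 4·r, -4·q + 4·r], [2·r + 1, 0, 2·p + 5]].
At the point, J = [[-3.0000, 0.5000, 5.0000], [0.0000, -18.0000, 24.0000], [7.0000, 0.0000, 6.0000]].
det J = 1038.0000.

1038.0000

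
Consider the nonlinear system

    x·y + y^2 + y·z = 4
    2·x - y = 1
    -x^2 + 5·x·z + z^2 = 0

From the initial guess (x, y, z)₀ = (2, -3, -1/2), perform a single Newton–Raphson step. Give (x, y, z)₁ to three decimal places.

(-0.076, -1.153, -1.027)

At (2, -3, -1/2): F = (0.500, 6.000, -8.750).
Jacobian J = [[y, x + 2·y + z, y], [2, -1, 0], [-2·x + 5·z, 0, 5·x + 2·z]].
At the point, J = [[-3.000, -4.500, -3.000], [2.000, -1.000, 0.000], [-6.500, 0.000, 9.000]] (det J = 127.500).
Solving J·Δ = −F gives Δ = (-2.076, 1.847, -0.527).
Then the next iterate is (x, y, z)₁ = (-0.076, -1.153, -1.027).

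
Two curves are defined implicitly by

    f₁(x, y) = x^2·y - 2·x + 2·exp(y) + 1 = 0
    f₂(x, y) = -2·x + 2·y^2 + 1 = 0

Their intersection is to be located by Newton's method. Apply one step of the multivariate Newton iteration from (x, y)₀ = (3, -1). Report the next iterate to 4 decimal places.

(1.4018, -0.9509)

At (3, -1): F = (-13.264241, -3.0000).
Jacobian J = [[2·x·y - 2, x^2 + 2·exp(y)], [-2, 4·y]].
At the point, J = [[-8.0000, 9.735759], [-2.0000, -4.0000]] (det J = 51.471518).
Solving J·Δ = −F gives Δ = (-1.5982, 0.0491).
Then the next iterate is (x, y)₁ = (1.4018, -0.9509).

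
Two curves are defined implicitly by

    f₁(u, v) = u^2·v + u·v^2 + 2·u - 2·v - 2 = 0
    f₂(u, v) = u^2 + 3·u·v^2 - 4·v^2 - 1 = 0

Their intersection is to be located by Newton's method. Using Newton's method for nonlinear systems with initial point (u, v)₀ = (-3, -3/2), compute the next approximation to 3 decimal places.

At (-3, -3/2): F = (-25.250, -21.250).
Jacobian J = [[2·u·v + v^2 + 2, u^2 + 2·u·v - 2], [2·u + 3·v^2, 6·u·v - 8·v]].
At the point, J = [[13.250, 16.000], [0.750, 39.000]] (det J = 504.750).
Solving J·Δ = −F gives Δ = (1.277, 0.520).
Then the next iterate is (u, v)₁ = (-1.723, -0.980).

(-1.723, -0.980)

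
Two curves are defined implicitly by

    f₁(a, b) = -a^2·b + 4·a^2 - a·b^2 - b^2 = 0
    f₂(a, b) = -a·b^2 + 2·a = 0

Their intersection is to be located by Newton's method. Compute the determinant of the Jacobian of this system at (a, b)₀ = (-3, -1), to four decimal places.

J = [[-2·a·b + 8·a - b^2, -a^2 - 2·a·b - 2·b], [-b^2 + 2, -2·a·b]].
At the point, J = [[-31.0000, -13.0000], [1.0000, -6.0000]].
det J = 199.0000.

199.0000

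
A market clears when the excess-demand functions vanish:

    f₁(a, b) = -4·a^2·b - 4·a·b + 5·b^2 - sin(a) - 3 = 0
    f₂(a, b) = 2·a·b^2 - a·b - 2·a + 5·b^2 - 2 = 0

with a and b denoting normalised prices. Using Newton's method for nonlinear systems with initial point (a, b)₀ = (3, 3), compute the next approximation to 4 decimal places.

(2.0074, 1.9032)

At (3, 3): F = (-102.141120, 82.0000).
Jacobian J = [[-8·a·b - 4·b - cos(a), -4·a^2 - 4·a + 10·b], [2·b^2 - b - 2, 4·a·b - a + 10·b]].
At the point, J = [[-83.010008, -18.0000], [13.0000, 63.0000]] (det J = -4995.630473).
Solving J·Δ = −F gives Δ = (-0.9926, -1.0968).
Then the next iterate is (a, b)₁ = (2.0074, 1.9032).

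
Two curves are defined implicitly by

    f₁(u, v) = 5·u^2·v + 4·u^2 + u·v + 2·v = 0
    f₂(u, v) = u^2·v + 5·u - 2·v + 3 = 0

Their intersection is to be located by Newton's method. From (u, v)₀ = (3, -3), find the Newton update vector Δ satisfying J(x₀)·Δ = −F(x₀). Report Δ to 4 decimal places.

(3.8802, 7.6347)

At (3, -3): F = (-114.0000, -3.0000).
Jacobian J = [[10·u·v + 8·u + v, 5·u^2 + u + 2], [2·u·v + 5, u^2 - 2]].
At the point, J = [[-69.0000, 50.0000], [-13.0000, 7.0000]] (det J = 167.0000).
Solving J·Δ = −F gives Δ = (3.8802, 7.6347).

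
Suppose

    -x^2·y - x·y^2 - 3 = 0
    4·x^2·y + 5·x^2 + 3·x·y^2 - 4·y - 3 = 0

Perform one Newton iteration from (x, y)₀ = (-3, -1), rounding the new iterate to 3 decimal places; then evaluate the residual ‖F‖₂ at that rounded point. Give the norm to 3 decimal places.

1.800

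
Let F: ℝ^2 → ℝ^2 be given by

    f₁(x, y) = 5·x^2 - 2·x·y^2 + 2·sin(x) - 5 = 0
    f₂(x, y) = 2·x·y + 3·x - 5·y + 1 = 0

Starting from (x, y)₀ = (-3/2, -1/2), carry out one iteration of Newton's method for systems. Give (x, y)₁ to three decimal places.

(-1.201, -0.363)

At (-3/2, -1/2): F = (5.00501, 0.500).
Jacobian J = [[10·x - 2·y^2 + 2·cos(x), -4·x·y], [2·y + 3, 2·x - 5]].
At the point, J = [[-15.35853, -3.000], [2.000, -8.000]] (det J = 128.86820).
Solving J·Δ = −F gives Δ = (0.299, 0.137).
Then the next iterate is (x, y)₁ = (-1.201, -0.363).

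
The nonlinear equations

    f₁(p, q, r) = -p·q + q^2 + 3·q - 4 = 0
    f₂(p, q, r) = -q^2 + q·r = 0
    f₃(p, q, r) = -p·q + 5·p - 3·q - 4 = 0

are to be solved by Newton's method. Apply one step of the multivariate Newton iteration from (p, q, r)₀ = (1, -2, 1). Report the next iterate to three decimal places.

(-4.667, -9.667, -21.167)

At (1, -2, 1): F = (-4.000, -6.000, 9.000).
Jacobian J = [[-q, -p + 2·q + 3, 0], [0, -2·q + r, q], [-q + 5, -p - 3, 0]].
At the point, J = [[2.000, -2.000, 0.000], [0.000, 5.000, -2.000], [7.000, -4.000, 0.000]] (det J = 12.000).
Solving J·Δ = −F gives Δ = (-5.667, -7.667, -22.167).
Then the next iterate is (p, q, r)₁ = (-4.667, -9.667, -21.167).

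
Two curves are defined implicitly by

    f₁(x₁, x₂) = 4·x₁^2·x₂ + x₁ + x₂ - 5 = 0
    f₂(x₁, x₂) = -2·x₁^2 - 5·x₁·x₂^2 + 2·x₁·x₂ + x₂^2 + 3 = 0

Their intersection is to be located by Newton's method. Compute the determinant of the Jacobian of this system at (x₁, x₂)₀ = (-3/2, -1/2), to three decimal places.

-118.000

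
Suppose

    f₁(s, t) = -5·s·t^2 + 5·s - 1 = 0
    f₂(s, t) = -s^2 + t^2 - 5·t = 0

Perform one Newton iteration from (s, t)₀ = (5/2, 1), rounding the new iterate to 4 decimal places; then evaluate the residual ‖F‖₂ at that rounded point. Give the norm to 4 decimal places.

4.1831

At (5/2, 1): F = (-1.0000, -10.2500).
Jacobian J = [[-5·t^2 + 5, -10·s·t], [-2·s, 2·t - 5]].
At the point, J = [[0.0000, -25.0000], [-5.0000, -3.0000]] (det J = -125.0000).
Solving J·Δ = −F gives Δ = (-2.0260, -0.0400).
Then the next iterate is (s, t)₁ = (0.4740, 0.9600).
Re-evaluating at (0.4740, 0.9600): F = (-0.814192, -4.103076), so ‖F‖₂ = 4.1831.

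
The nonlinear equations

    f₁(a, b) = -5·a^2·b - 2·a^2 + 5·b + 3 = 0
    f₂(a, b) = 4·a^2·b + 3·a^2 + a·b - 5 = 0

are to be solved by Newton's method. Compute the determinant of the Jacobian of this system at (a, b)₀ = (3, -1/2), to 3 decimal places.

337.000

J = [[-10·a·b - 4·a, -5·a^2 + 5], [8·a·b + 6·a + b, 4·a^2 + a]].
At the point, J = [[3.000, -40.000], [5.500, 39.000]].
det J = 337.000.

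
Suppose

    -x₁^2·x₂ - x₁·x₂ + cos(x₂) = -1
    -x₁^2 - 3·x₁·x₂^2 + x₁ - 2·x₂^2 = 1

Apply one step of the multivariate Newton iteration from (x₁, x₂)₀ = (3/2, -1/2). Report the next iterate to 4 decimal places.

(-1.8335, -1.3911)

At (3/2, -1/2): F = (3.752583, -3.3750).
Jacobian J = [[-2·x₁·x₂ - x₂, -x₁^2 - x₁ - sin(x₂)], [-2·x₁ - 3·x₂^2 + 1, -6·x₁·x₂ - 4·x₂]].
At the point, J = [[2.0000, -3.270574], [-2.7500, 6.5000]] (det J = 4.005920).
Solving J·Δ = −F gives Δ = (-3.3335, -0.8911).
Then the next iterate is (x₁, x₂)₁ = (-1.8335, -1.3911).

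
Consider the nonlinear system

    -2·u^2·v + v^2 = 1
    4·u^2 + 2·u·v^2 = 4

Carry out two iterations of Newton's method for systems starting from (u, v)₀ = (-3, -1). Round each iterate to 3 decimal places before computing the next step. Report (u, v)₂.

At (-3, -1): F = (18.000, 26.000).
Jacobian J = [[-4·u·v, -2·u^2 + 2·v], [8·u + 2·v^2, 4·u·v]].
At the point, J = [[-12.000, -20.000], [-22.000, 12.000]] (det J = -584.000).
Solving J·Δ = −F gives Δ = (1.260, 0.144).
Then the next iterate is (u, v)₁ = (-1.740, -0.856).
Round to (-1.740, -0.856) and repeat: F = (4.91599, 5.56048), J = [[-5.95776, -7.76720], [-12.45453, 5.95776]].
Δ = (0.548, 0.212), so (u, v)₂ = (-1.192, -0.644).

(-1.192, -0.644)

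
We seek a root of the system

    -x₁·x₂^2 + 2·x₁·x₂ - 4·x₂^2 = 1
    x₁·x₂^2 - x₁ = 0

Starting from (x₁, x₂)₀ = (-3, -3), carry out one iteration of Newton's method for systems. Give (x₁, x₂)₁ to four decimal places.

At (-3, -3): F = (8.0000, -24.0000).
Jacobian J = [[-x₂^2 + 2·x₂, -2·x₁·x₂ + 2·x₁ - 8·x₂], [x₂^2 - 1, 2·x₁·x₂]].
At the point, J = [[-15.0000, 0.0000], [8.0000, 18.0000]] (det J = -270.0000).
Solving J·Δ = −F gives Δ = (0.5333, 1.0963).
Then the next iterate is (x₁, x₂)₁ = (-2.4667, -1.9037).

(-2.4667, -1.9037)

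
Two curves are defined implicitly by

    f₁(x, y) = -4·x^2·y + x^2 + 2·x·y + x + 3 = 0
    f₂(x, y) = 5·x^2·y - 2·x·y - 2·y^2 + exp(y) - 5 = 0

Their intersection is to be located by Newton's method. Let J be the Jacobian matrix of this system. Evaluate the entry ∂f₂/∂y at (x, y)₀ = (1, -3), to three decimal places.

∂f₂/∂y = 5·x^2 - 2·x - 4·y + exp(y).
At (1, -3) this is 15.050.

15.050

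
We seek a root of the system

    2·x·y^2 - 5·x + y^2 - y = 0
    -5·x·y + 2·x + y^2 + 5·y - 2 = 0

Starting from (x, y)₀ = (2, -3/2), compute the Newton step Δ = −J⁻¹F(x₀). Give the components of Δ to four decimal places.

At (2, -3/2): F = (2.7500, 11.7500).
Jacobian J = [[2·y^2 - 5, 4·x·y + 2·y - 1], [-5·y + 2, -5·x + 2·y + 5]].
At the point, J = [[-0.5000, -16.0000], [9.5000, -8.0000]] (det J = 156.0000).
Solving J·Δ = −F gives Δ = (-1.0641, 0.2051).

(-1.0641, 0.2051)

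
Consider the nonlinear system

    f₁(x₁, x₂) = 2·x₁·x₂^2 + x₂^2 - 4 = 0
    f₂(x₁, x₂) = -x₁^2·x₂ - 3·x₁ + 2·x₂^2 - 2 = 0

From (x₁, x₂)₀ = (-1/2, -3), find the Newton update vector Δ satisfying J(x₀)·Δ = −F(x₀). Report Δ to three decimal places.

(0.222, 1.381)

At (-1/2, -3): F = (-4.000, 18.250).
Jacobian J = [[2·x₂^2, 4·x₁·x₂ + 2·x₂], [-2·x₁·x₂ - 3, -x₁^2 + 4·x₂]].
At the point, J = [[18.000, 0.000], [-6.000, -12.250]] (det J = -220.500).
Solving J·Δ = −F gives Δ = (0.222, 1.381).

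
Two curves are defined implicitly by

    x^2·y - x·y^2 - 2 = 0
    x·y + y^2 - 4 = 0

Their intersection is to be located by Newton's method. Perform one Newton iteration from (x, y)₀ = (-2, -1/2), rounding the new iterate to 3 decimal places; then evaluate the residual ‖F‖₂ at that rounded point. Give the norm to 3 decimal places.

At (-2, -1/2): F = (-3.500, -2.750).
Jacobian J = [[2·x·y - y^2, x^2 - 2·x·y], [y, x + 2·y]].
At the point, J = [[1.750, 2.000], [-0.500, -3.000]] (det J = -4.250).
Solving J·Δ = −F gives Δ = (3.765, -1.544).
Then the next iterate is (x, y)₁ = (1.765, -2.044).
Re-evaluating at (1.765, -2.044): F = (-15.74158, -3.42972), so ‖F‖₂ = 16.111.

16.111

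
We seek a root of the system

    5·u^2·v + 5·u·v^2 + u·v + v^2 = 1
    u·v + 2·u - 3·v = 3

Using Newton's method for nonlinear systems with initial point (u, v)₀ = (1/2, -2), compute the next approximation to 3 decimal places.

(1.150, -0.800)

At (1/2, -2): F = (9.500, 3.000).
Jacobian J = [[10·u·v + 5·v^2 + v, 5·u^2 + 10·u·v + u + 2·v], [v + 2, u - 3]].
At the point, J = [[8.000, -12.250], [0.000, -2.500]] (det J = -20.000).
Solving J·Δ = −F gives Δ = (0.650, 1.200).
Then the next iterate is (u, v)₁ = (1.150, -0.800).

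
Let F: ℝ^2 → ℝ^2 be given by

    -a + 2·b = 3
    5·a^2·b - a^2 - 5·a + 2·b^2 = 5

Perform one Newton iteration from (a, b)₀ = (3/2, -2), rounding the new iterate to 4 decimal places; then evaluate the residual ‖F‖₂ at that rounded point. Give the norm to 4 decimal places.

At (3/2, -2): F = (-8.5000, -29.2500).
Jacobian J = [[-1, 2], [10·a·b - 2·a - 5, 5·a^2 + 4·b]].
At the point, J = [[-1.0000, 2.0000], [-38.0000, 3.2500]] (det J = 72.7500).
Solving J·Δ = −F gives Δ = (-0.4244, 4.0378).
Then the next iterate is (a, b)₁ = (1.0756, 2.0378).
Re-evaluating at (1.0756, 2.0378): F = (0.0000, 8.558153), so ‖F‖₂ = 8.5582.

8.5582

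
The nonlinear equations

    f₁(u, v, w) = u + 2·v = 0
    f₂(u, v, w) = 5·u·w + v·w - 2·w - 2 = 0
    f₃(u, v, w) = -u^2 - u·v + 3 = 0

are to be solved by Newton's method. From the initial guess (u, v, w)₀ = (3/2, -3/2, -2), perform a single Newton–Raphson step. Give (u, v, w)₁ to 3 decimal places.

At (3/2, -3/2, -2): F = (-1.500, -10.000, 3.000).
Jacobian J = [[1, 2, 0], [5·w, w, 5·u + v - 2], [-2·u - v, -u, 0]].
At the point, J = [[1.000, 2.000, 0.000], [-10.000, -2.000, 4.000], [-1.500, -1.500, 0.000]] (det J = -6.000).
Solving J·Δ = −F gives Δ = (2.500, -0.500, 8.500).
Then the next iterate is (u, v, w)₁ = (4.000, -2.000, 6.500).

(4.000, -2.000, 6.500)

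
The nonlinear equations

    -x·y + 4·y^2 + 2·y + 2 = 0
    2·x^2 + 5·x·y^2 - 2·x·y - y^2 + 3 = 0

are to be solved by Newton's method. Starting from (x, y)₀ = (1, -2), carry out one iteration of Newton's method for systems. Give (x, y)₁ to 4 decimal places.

(0.7734, -0.9635)

At (1, -2): F = (16.0000, 25.0000).
Jacobian J = [[-y, -x + 8·y + 2], [4·x + 5·y^2 - 2·y, 10·x·y - 2·x - 2·y]].
At the point, J = [[2.0000, -15.0000], [28.0000, -18.0000]] (det J = 384.0000).
Solving J·Δ = −F gives Δ = (-0.2266, 1.0365).
Then the next iterate is (x, y)₁ = (0.7734, -0.9635).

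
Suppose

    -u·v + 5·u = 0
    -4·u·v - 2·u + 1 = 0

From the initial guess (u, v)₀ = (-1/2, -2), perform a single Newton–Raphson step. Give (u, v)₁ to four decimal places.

At (-1/2, -2): F = (-3.5000, -2.0000).
Jacobian J = [[-v + 5, -u], [-4·v - 2, -4·u]].
At the point, J = [[7.0000, 0.5000], [6.0000, 2.0000]] (det J = 11.0000).
Solving J·Δ = −F gives Δ = (0.5455, -0.6364).
Then the next iterate is (u, v)₁ = (0.0455, -2.6364).

(0.0455, -2.6364)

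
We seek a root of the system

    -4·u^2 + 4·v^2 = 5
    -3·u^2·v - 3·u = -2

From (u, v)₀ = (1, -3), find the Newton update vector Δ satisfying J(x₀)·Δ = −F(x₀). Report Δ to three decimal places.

At (1, -3): F = (27.000, 8.000).
Jacobian J = [[-8·u, 8·v], [-6·u·v - 3, -3·u^2]].
At the point, J = [[-8.000, -24.000], [15.000, -3.000]] (det J = 384.000).
Solving J·Δ = −F gives Δ = (-0.289, 1.221).

(-0.289, 1.221)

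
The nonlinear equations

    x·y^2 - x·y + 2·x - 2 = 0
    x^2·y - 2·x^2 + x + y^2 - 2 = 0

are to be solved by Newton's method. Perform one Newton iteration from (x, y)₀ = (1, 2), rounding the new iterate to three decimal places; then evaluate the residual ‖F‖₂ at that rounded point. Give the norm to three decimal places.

At (1, 2): F = (2.000, 3.000).
Jacobian J = [[y^2 - y + 2, 2·x·y - x], [2·x·y - 4·x + 1, x^2 + 2·y]].
At the point, J = [[4.000, 3.000], [1.000, 5.000]] (det J = 17.000).
Solving J·Δ = −F gives Δ = (-0.059, -0.588).
Then the next iterate is (x, y)₁ = (0.941, 1.412).
Re-evaluating at (0.941, 1.412): F = (0.42942, 0.41408), so ‖F‖₂ = 0.597.

0.597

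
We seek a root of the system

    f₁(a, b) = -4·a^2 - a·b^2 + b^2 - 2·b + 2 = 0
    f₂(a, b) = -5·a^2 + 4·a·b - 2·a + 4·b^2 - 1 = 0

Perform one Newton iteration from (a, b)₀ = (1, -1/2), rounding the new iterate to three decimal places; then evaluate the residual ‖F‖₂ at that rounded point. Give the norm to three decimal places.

At (1, -1/2): F = (-1.000, -9.000).
Jacobian J = [[-8·a - b^2, -2·a·b + 2·b - 2], [-10·a + 4·b - 2, 4·a + 8·b]].
At the point, J = [[-8.250, -2.000], [-14.000, 0.000]] (det J = -28.000).
Solving J·Δ = −F gives Δ = (-0.643, 2.152).
Then the next iterate is (a, b)₁ = (0.357, 1.652).
Re-evaluating at (0.357, 1.652): F = (-0.05898, 10.92423), so ‖F‖₂ = 10.924.

10.924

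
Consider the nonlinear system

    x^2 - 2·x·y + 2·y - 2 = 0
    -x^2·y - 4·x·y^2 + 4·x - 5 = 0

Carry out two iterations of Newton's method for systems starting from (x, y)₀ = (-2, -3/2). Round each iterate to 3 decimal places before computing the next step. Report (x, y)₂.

At (-2, -3/2): F = (-7.000, 11.000).
Jacobian J = [[2·x - 2·y, -2·x + 2], [-2·x·y - 4·y^2 + 4, -x^2 - 8·x·y]].
At the point, J = [[-1.000, 6.000], [-11.000, -28.000]] (det J = 94.000).
Solving J·Δ = −F gives Δ = (-1.383, 0.936).
Then the next iterate is (x, y)₁ = (-3.383, -0.564).
Round to (-3.383, -0.564) and repeat: F = (4.50067, -7.77272), J = [[-5.638, 8.766], [-1.08841, -26.70878]].
Δ = (0.325, -0.304), so (x, y)₂ = (-3.058, -0.868).

(-3.058, -0.868)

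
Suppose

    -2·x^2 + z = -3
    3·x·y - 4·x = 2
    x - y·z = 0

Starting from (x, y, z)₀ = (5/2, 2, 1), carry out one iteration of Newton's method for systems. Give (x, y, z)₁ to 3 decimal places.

At (5/2, 2, 1): F = (-8.500, 3.000, 0.500).
Jacobian J = [[-4·x, 0, 1], [3·y - 4, 3·x, 0], [1, -z, -y]].
At the point, J = [[-10.000, 0.000, 1.000], [2.000, 7.500, 0.000], [1.000, -1.000, -2.000]] (det J = 140.500).
Solving J·Δ = −F gives Δ = (-0.859, -0.171, -0.094).
Then the next iterate is (x, y, z)₁ = (1.641, 1.829, 0.906).

(1.641, 1.829, 0.906)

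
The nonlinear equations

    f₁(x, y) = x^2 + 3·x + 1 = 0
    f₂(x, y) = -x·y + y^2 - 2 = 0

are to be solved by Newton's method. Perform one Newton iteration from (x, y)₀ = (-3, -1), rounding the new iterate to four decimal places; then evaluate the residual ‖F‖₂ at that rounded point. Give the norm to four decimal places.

At (-3, -1): F = (1.0000, -4.0000).
Jacobian J = [[2·x + 3, 0], [-y, -x + 2·y]].
At the point, J = [[-3.0000, 0.0000], [1.0000, 1.0000]] (det J = -3.0000).
Solving J·Δ = −F gives Δ = (0.3333, 3.6667).
Then the next iterate is (x, y)₁ = (-2.6667, 2.6667).
Re-evaluating at (-2.6667, 2.6667): F = (0.111189, 12.222578), so ‖F‖₂ = 12.2231.

12.2231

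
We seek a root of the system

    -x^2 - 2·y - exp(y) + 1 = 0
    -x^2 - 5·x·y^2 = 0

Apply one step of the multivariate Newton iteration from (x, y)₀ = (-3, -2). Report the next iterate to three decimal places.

(-2.084, -1.364)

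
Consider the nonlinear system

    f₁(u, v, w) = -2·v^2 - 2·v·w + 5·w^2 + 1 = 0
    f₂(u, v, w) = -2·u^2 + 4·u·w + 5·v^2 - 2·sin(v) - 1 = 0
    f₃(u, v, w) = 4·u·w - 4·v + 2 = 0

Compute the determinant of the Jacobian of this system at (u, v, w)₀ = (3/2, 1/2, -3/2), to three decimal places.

J = [[0, -4·v - 2·w, -2·v + 10·w], [-4·u + 4·w, 10·v - 2·cos(v), 4·u], [4·w, -4, 4·u]].
At the point, J = [[0.000, 1.000, -16.000], [-12.000, 3.24483, 6.000], [-6.000, -4.000, 6.000]].
det J = -1043.504.

-1043.504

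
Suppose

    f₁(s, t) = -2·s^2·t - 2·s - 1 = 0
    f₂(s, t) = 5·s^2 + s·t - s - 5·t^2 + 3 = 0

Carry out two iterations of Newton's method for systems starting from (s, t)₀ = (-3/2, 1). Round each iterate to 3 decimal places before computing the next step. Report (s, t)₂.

At (-3/2, 1): F = (-2.500, 9.250).
Jacobian J = [[-4·s·t - 2, -2·s^2], [10·s + t - 1, s - 10·t]].
At the point, J = [[4.000, -4.500], [-15.000, -11.500]] (det J = -113.500).
Solving J·Δ = −F gives Δ = (0.620, -0.004).
Then the next iterate is (s, t)₁ = (-0.880, 0.996).
Round to (-0.880, 0.996) and repeat: F = (-0.78260, 1.91544), J = [[1.50592, -1.54880], [-8.804, -10.840]].
Δ = (0.382, -0.134), so (s, t)₂ = (-0.498, 0.862).

(-0.498, 0.862)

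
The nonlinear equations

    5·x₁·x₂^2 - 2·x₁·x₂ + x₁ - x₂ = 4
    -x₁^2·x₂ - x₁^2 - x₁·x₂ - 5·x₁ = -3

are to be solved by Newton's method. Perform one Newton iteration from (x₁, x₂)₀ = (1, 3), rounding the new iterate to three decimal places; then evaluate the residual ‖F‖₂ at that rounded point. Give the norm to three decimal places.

At (1, 3): F = (33.000, -9.000).
Jacobian J = [[5·x₂^2 - 2·x₂ + 1, 10·x₁·x₂ - 2·x₁ - 1], [-2·x₁·x₂ - 2·x₁ - x₂ - 5, -x₁^2 - x₁]].
At the point, J = [[40.000, 27.000], [-16.000, -2.000]] (det J = 352.000).
Solving J·Δ = −F gives Δ = (-0.503, -0.477).
Then the next iterate is (x₁, x₂)₁ = (0.497, 2.523).
Re-evaluating at (0.497, 2.523): F = (7.28448, -1.60914), so ‖F‖₂ = 7.460.

7.460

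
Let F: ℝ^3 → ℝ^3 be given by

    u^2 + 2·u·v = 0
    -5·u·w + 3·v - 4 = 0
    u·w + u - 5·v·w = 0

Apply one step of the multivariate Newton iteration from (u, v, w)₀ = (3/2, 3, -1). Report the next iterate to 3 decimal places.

(0.731, 1.558, -0.423)

At (3/2, 3, -1): F = (11.250, 12.500, 15.000).
Jacobian J = [[2·u + 2·v, 2·u, 0], [-5·w, 3, -5·u], [w + 1, -5·w, u - 5·v]].
At the point, J = [[9.000, 3.000, 0.000], [5.000, 3.000, -7.500], [0.000, 5.000, -13.500]] (det J = 175.500).
Solving J·Δ = −F gives Δ = (-0.769, -1.442, 0.577).
Then the next iterate is (u, v, w)₁ = (0.731, 1.558, -0.423).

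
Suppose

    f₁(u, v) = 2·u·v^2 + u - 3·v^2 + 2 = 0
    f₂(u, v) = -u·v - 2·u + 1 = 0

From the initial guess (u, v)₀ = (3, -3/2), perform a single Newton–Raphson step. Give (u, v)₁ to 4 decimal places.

At (3, -3/2): F = (11.7500, -0.5000).
Jacobian J = [[2·v^2 + 1, 4·u·v - 6·v], [-v - 2, -u]].
At the point, J = [[5.5000, -9.0000], [-0.5000, -3.0000]] (det J = -21.0000).
Solving J·Δ = −F gives Δ = (-1.8929, 0.1488).
Then the next iterate is (u, v)₁ = (1.1071, -1.3512).

(1.1071, -1.3512)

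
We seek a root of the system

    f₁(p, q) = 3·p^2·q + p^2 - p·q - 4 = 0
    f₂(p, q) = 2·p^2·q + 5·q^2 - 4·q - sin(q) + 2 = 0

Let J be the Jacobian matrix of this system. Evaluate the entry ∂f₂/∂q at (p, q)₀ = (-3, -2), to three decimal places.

-5.584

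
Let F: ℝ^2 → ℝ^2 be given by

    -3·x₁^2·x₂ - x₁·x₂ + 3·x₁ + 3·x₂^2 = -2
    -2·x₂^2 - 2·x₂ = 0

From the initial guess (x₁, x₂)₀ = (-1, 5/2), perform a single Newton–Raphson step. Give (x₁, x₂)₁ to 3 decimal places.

(-0.599, 1.042)

At (-1, 5/2): F = (12.750, -17.500).
Jacobian J = [[-6·x₁·x₂ - x₂ + 3, -3·x₁^2 - x₁ + 6·x₂], [0, -4·x₂ - 2]].
At the point, J = [[15.500, 13.000], [0.000, -12.000]] (det J = -186.000).
Solving J·Δ = −F gives Δ = (0.401, -1.458).
Then the next iterate is (x₁, x₂)₁ = (-0.599, 1.042).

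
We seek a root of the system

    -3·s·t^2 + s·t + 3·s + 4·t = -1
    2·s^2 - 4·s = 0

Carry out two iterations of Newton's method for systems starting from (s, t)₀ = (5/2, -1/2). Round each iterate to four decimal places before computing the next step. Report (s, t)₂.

At (5/2, -1/2): F = (3.3750, 2.5000).
Jacobian J = [[-3·t^2 + t + 3, -6·s·t + s + 4], [4·s - 4, 0]].
At the point, J = [[1.7500, 14.0000], [6.0000, 0.0000]] (det J = -84.0000).
Solving J·Δ = −F gives Δ = (-0.4167, -0.1890).
Then the next iterate is (s, t)₁ = (2.0833, -0.6890).
Round to (2.0833, -0.6890) and repeat: F = (0.091548, 0.347078), J = [[0.886837, 14.695662], [4.3332, 0.0000]].
Δ = (-0.0801, -0.0014), so (s, t)₂ = (2.0032, -0.6904).

(2.0032, -0.6904)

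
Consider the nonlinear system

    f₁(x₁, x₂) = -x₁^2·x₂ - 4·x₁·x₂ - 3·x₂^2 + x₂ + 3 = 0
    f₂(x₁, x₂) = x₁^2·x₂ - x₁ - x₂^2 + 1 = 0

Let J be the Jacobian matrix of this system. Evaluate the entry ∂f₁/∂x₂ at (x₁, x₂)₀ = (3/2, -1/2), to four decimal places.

-4.2500

∂f₁/∂x₂ = -x₁^2 - 4·x₁ - 6·x₂ + 1.
At (3/2, -1/2) this is -4.2500.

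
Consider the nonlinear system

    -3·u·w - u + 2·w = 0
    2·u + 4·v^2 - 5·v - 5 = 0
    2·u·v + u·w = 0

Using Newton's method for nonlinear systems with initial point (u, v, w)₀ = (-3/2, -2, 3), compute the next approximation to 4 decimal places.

(-0.4495, -1.0428, 1.3853)

At (-3/2, -2, 3): F = (21.0000, 18.0000, 1.5000).
Jacobian J = [[-3·w - 1, 0, -3·u + 2], [2, 8·v - 5, 0], [2·v + w, 2·u, u]].
At the point, J = [[-10.0000, 0.0000, 6.5000], [2.0000, -21.0000, 0.0000], [-1.0000, -3.0000, -1.5000]] (det J = -490.5000).
Solving J·Δ = −F gives Δ = (1.0505, 0.9572, -1.6147).
Then the next iterate is (u, v, w)₁ = (-0.4495, -1.0428, 1.3853).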